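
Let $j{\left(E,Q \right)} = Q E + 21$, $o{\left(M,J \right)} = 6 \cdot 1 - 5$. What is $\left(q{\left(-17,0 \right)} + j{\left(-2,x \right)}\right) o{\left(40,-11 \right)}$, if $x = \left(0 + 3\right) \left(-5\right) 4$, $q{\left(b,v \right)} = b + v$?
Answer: $124$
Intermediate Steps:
$o{\left(M,J \right)} = 1$ ($o{\left(M,J \right)} = 6 - 5 = 1$)
$x = -60$ ($x = 3 \left(-5\right) 4 = \left(-15\right) 4 = -60$)
$j{\left(E,Q \right)} = 21 + E Q$ ($j{\left(E,Q \right)} = E Q + 21 = 21 + E Q$)
$\left(q{\left(-17,0 \right)} + j{\left(-2,x \right)}\right) o{\left(40,-11 \right)} = \left(\left(-17 + 0\right) + \left(21 - -120\right)\right) 1 = \left(-17 + \left(21 + 120\right)\right) 1 = \left(-17 + 141\right) 1 = 124 \cdot 1 = 124$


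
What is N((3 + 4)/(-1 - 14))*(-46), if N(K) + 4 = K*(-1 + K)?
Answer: 34316/225 ≈ 152.52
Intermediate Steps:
N(K) = -4 + K*(-1 + K)
N((3 + 4)/(-1 - 14))*(-46) = (-4 + ((3 + 4)/(-1 - 14))² - (3 + 4)/(-1 - 14))*(-46) = (-4 + (7/(-15))² - 7/(-15))*(-46) = (-4 + (7*(-1/15))² - 7*(-1)/15)*(-46) = (-4 + (-7/15)² - 1*(-7/15))*(-46) = (-4 + 49/225 + 7/15)*(-46) = -746/225*(-46) = 34316/225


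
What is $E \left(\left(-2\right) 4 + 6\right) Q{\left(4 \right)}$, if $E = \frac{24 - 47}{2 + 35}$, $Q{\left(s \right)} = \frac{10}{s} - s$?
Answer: $- \frac{69}{37} \approx -1.8649$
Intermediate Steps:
$Q{\left(s \right)} = - s + \frac{10}{s}$
$E = - \frac{23}{37} \approx -0.62162$
$E \left(\left(-2\right) 4 + 6\right) Q{\left(4 \right)} = - \frac{23 \left(\left(-2\right) 4 + 6\right)}{37} \left(\left(-1\right) 4 + \frac{10}{4}\right) = - \frac{23 \left(-8 + 6\right)}{37} \left(-4 + 10 \cdot \frac{1}{4}\right) = \left(- \frac{23}{37}\right) \left(-2\right) \left(-4 + \frac{5}{2}\right) = \frac{46}{37} \left(- \frac{3}{2}\right) = - \frac{69}{37}$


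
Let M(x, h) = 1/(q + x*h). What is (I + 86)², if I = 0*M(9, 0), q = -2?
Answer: 7396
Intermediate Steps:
M(x, h) = 1/(-2 + h*x) (M(x, h) = 1/(-2 + x*h) = 1/(-2 + h*x))
I = 0 (I = 0/(-2 + 0*9) = 0/(-2 + 0) = 0/(-2) = 0*(-½) = 0)
(I + 86)² = (0 + 86)² = 86² = 7396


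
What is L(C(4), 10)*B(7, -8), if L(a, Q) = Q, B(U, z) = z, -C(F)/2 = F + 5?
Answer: -80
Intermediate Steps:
C(F) = -10 - 2*F (C(F) = -2*(F + 5) = -2*(5 + F) = -10 - 2*F)
L(C(4), 10)*B(7, -8) = 10*(-8) = -80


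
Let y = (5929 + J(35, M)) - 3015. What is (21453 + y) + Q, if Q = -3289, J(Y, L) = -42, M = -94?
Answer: 21036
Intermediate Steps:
y = 2872 (y = (5929 - 42) - 3015 = 5887 - 3015 = 2872)
(21453 + y) + Q = (21453 + 2872) - 3289 = 24325 - 3289 = 21036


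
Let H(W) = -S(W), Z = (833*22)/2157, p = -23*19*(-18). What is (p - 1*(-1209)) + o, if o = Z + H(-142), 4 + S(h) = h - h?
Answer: 19601729/2157 ≈ 9087.5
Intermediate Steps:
S(h) = -4 (S(h) = -4 + (h - h) = -4 + 0 = -4)
p = 7866 (p = -437*(-18) = 7866)
Z = 18326/2157 (Z = 18326*(1/2157) = 18326/2157 ≈ 8.4961)
H(W) = 4 (H(W) = -1*(-4) = 4)
o = 26954/2157 (o = 18326/2157 + 4 = 26954/2157 ≈ 12.496)
(p - 1*(-1209)) + o = (7866 - 1*(-1209)) + 26954/2157 = (7866 + 1209) + 26954/2157 = 9075 + 26954/2157 = 19601729/2157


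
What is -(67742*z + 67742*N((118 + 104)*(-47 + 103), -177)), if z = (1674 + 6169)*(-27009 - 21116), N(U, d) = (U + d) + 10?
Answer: 25568005995620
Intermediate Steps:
N(U, d) = 10 + U + d
z = -377444375 (z = 7843*(-48125) = -377444375)
-(67742*z + 67742*N((118 + 104)*(-47 + 103), -177)) = -(-25568848164164 + 67742*(118 + 104)*(-47 + 103)) = -67742/(1/((10 + 222*56 - 177) - 377444375)) = -67742/(1/((10 + 12432 - 177) - 377444375)) = -67742/(1/(12265 - 377444375)) = -67742/(1/(-377432110)) = -67742/(-1/377432110) = -67742*(-377432110) = 25568005995620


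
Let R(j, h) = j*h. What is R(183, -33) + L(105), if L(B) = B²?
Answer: 4986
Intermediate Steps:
R(j, h) = h*j
R(183, -33) + L(105) = -33*183 + 105² = -6039 + 11025 = 4986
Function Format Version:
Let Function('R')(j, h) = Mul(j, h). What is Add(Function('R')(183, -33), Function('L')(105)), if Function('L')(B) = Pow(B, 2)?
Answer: 4986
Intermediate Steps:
Function('R')(j, h) = Mul(h, j)
Add(Function('R')(183, -33), Function('L')(105)) = Add(Mul(-33, 183), Pow(105, 2)) = Add(-6039, 11025) = 4986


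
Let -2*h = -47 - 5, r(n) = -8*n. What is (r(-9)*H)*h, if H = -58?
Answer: -108576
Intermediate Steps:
h = 26 (h = -(-47 - 5)/2 = -1/2*(-52) = 26)
(r(-9)*H)*h = (-8*(-9)*(-58))*26 = (72*(-58))*26 = -4176*26 = -108576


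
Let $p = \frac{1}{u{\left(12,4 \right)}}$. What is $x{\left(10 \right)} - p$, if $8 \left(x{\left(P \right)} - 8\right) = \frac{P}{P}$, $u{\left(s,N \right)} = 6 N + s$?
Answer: $\frac{583}{72} \approx 8.0972$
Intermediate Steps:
$u{\left(s,N \right)} = s + 6 N$
$x{\left(P \right)} = \frac{65}{8}$ ($x{\left(P \right)} = 8 + \frac{P \frac{1}{P}}{8} = 8 + \frac{1}{8} \cdot 1 = 8 + \frac{1}{8} = \frac{65}{8}$)
$p = \frac{1}{36}$ ($p = \frac{1}{12 + 6 \cdot 4} = \frac{1}{12 + 24} = \frac{1}{36} \approx 0.027778$)
$x{\left(10 \right)} - p = \frac{65}{8} - \frac{1}{36} = \frac{583}{72}$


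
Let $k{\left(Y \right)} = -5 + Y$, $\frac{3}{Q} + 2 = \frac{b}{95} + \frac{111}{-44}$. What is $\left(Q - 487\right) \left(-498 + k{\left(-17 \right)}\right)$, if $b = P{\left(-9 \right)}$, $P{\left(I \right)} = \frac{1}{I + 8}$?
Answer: $\frac{4805165560}{18949} \approx 2.5358 \cdot 10^{5}$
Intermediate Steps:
$P{\left(I \right)} = \frac{1}{8 + I}$
$b = -1$ ($b = \frac{1}{8 - 9} = \frac{1}{-1} = -1$)
$Q = - \frac{12540}{18949}$ ($Q = \frac{3}{-2 + \left(- \frac{1}{95} + \frac{111}{-44}\right)} = \frac{3}{-2 + \left(\left(-1\right) \frac{1}{95} + 111 \left(- \frac{1}{44}\right)\right)} = \frac{3}{-2 - \frac{10589}{4180}} = \frac{3}{- \frac{18949}{4180}} = 3 \left(- \frac{4180}{18949}\right) = - \frac{12540}{18949} \approx -0.66178$)
$\left(Q - 487\right) \left(-498 + k{\left(-17 \right)}\right) = \left(- \frac{12540}{18949} - 487\right) \left(-498 - 22\right) = - \frac{9240703 \left(-498 - 22\right)}{18949} = \left(- \frac{9240703}{18949}\right) \left(-520\right) = \frac{4805165560}{18949}$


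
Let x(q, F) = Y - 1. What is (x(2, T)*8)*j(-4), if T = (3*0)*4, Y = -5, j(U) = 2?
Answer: -96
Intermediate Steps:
T = 0 (T = 0*4 = 0)
x(q, F) = -6 (x(q, F) = -5 - 1 = -6)
(x(2, T)*8)*j(-4) = -6*8*2 = -48*2 = -96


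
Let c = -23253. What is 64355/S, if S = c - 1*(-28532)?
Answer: 64355/5279 ≈ 12.191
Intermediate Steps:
S = 5279 (S = -23253 - 1*(-28532) = -23253 + 28532 = 5279)
64355/S = 64355/5279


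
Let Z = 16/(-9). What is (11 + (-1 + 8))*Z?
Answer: -32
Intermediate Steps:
Z = -16/9 (Z = 16*(-⅑) = -16/9 ≈ -1.7778)
(11 + (-1 + 8))*Z = (11 + (-1 + 8))*(-16/9) = (11 + 7)*(-16/9) = 18*(-16/9) = -32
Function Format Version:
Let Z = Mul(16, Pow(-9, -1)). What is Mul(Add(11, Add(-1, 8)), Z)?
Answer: -32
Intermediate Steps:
Z = Rational(-16, 9) (Z = Mul(16, Rational(-1, 9)) = Rational(-16, 9) ≈ -1.7778)
Mul(Add(11, Add(-1, 8)), Z) = Mul(Add(11, Add(-1, 8)), Rational(-16, 9)) = Mul(Add(11, 7), Rational(-16, 9)) = Mul(18, Rational(-16, 9)) = -32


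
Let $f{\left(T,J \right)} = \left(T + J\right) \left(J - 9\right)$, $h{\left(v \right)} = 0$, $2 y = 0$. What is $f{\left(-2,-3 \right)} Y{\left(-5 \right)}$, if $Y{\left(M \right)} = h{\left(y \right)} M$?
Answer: $0$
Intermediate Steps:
$y = 0$ ($y = \frac{1}{2} \cdot 0 = 0$)
$f{\left(T,J \right)} = \left(-9 + J\right) \left(J + T\right)$ ($f{\left(T,J \right)} = \left(J + T\right) \left(-9 + J\right) = \left(-9 + J\right) \left(J + T\right)$)
$Y{\left(M \right)} = 0$ ($Y{\left(M \right)} = 0 M = 0$)
$f{\left(-2,-3 \right)} Y{\left(-5 \right)} = \left(\left(-3\right)^{2} - -27 - -18 - -6\right) 0 = \left(9 + 27 + 18 + 6\right) 0 = 60 \cdot 0 = 0$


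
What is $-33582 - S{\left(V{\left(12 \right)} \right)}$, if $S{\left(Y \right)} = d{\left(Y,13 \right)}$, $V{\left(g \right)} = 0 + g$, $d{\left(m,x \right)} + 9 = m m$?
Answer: $-33717$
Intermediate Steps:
$d{\left(m,x \right)} = -9 + m^{2}$ ($d{\left(m,x \right)} = -9 + m m = -9 + m^{2}$)
$V{\left(g \right)} = g$
$S{\left(Y \right)} = -9 + Y^{2}$
$-33582 - S{\left(V{\left(12 \right)} \right)} = -33582 - \left(-9 + 12^{2}\right) = -33582 - \left(-9 + 144\right) = -33582 - 135 = -33717$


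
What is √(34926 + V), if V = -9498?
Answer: 2*√6357 ≈ 159.46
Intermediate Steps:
√(34926 + V) = √(34926 - 9498) = √25428 = 2*√6357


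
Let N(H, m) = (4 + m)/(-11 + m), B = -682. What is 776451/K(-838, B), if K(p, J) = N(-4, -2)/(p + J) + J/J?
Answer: 7671335880/9881 ≈ 7.7637e+5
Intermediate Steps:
N(H, m) = (4 + m)/(-11 + m)
K(p, J) = 1 - 2/(13*(J + p)) (K(p, J) = ((4 - 2)/(-11 - 2))/(p + J) + J/J = (2/(-13))/(J + p) + 1 = (-1/13*2)/(J + p) + 1 = -2/(13*(J + p)) + 1 = 1 - 2/(13*(J + p)))
776451/K(-838, B) = 776451/(((-2/13 - 682 - 838)/(-682 - 838))) = 776451/((-19762/13/(-1520))) = 776451/((-1/1520*(-19762/13))) = 776451/(9881/9880) = 776451*(9880/9881) = 7671335880/9881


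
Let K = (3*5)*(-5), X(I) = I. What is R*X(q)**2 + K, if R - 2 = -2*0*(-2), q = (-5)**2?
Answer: 1175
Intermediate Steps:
q = 25
R = 2 (R = 2 - 2*0*(-2) = 2 + 0*(-2) = 2 + 0 = 2)
K = -75 (K = 15*(-5) = -75)
R*X(q)**2 + K = 2*25**2 - 75 = 2*625 - 75 = 1250 - 75 = 1175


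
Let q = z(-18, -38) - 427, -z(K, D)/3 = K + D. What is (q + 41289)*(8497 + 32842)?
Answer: 1696139170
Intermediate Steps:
z(K, D) = -3*D - 3*K (z(K, D) = -3*(K + D) = -3*(D + K) = -3*D - 3*K)
q = -259 (q = (-3*(-38) - 3*(-18)) - 427 = (114 + 54) - 427 = 168 - 427 = -259)
(q + 41289)*(8497 + 32842) = (-259 + 41289)*(8497 + 32842) = 41030*41339 = 1696139170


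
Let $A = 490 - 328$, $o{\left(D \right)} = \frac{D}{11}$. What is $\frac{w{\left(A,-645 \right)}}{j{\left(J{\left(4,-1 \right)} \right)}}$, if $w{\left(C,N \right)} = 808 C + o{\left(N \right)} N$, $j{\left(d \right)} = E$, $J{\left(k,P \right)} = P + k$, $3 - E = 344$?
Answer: $- \frac{1855881}{3751} \approx -494.77$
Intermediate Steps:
$o{\left(D \right)} = \frac{D}{11}$ ($o{\left(D \right)} = D \frac{1}{11} = \frac{D}{11}$)
$E = -341$ ($E = 3 - 344 = -341$)
$j{\left(d \right)} = -341$
$A = 162$
$w{\left(C,N \right)} = 808 C + \frac{N^{2}}{11}$ ($w{\left(C,N \right)} = 808 C + \frac{N}{11} N = 808 C + \frac{N^{2}}{11}$)
$\frac{w{\left(A,-645 \right)}}{j{\left(J{\left(4,-1 \right)} \right)}} = \frac{808 \cdot 162 + \frac{\left(-645\right)^{2}}{11}}{-341} = \left(130896 + \frac{1}{11} \cdot 416025\right) \left(- \frac{1}{341}\right) = \left(130896 + \frac{416025}{11}\right) \left(- \frac{1}{341}\right) = \frac{1855881}{11} \left(- \frac{1}{341}\right) = - \frac{1855881}{3751}$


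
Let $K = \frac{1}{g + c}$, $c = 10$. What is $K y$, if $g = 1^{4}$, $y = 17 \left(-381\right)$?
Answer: $- \frac{6477}{11} \approx -588.82$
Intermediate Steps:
$y = -6477$
$g = 1$
$K = \frac{1}{11}$ ($K = \frac{1}{1 + 10} = \frac{1}{11} \approx 0.090909$)
$K y = \frac{1}{11} \left(-6477\right) = - \frac{6477}{11}$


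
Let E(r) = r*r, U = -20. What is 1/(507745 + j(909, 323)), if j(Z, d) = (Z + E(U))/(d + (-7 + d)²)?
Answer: 100179/50865387664 ≈ 1.9695e-6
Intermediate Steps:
E(r) = r²
j(Z, d) = (400 + Z)/(d + (-7 + d)²) (j(Z, d) = (Z + (-20)²)/(d + (-7 + d)²) = (Z + 400)/(d + (-7 + d)²) = (400 + Z)/(d + (-7 + d)²))
1/(507745 + j(909, 323)) = 1/(507745 + (400 + 909)/(323 + (-7 + 323)²)) = 1/(507745 + 1309/(323 + 316²)) = 1/(507745 + 1309/(323 + 99856)) = 1/(507745 + 1309/100179) = 1/(50865387664/100179) = 100179/50865387664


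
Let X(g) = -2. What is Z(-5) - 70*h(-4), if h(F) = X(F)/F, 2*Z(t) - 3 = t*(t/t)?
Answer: -36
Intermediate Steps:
Z(t) = 3/2 + t/2 (Z(t) = 3/2 + (t*(t/t))/2 = 3/2 + (t*1)/2 = 3/2 + t/2)
h(F) = -2/F
Z(-5) - 70*h(-4) = (3/2 + (½)*(-5)) - 70*(-2/(-4)) = (3/2 - 5/2) - 70*(-2*(-¼)) = -1 - 70/2 = -1 - 14*5/2 = -1 - 35 = -36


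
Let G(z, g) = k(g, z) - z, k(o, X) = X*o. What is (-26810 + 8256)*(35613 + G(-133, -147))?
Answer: -1025980538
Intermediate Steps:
G(z, g) = -z + g*z (G(z, g) = z*g - z = g*z - z = -z + g*z)
(-26810 + 8256)*(35613 + G(-133, -147)) = (-26810 + 8256)*(35613 - 133*(-1 - 147)) = -18554*(35613 - 133*(-148)) = -18554*(35613 + 19684) = -18554*55297 = -1025980538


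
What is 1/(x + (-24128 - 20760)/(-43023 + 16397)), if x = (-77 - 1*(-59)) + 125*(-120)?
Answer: -13313/199912190 ≈ -6.6594e-5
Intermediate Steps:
x = -15018 (x = (-77 + 59) - 15000 = -18 - 15000 = -15018)
1/(x + (-24128 - 20760)/(-43023 + 16397)) = 1/(-15018 + (-24128 - 20760)/(-43023 + 16397)) = 1/(-15018 - 44888/(-26626)) = 1/(-15018 - 44888*(-1/26626)) = 1/(-15018 + 22444/13313) = 1/(-199912190/13313) = -13313/199912190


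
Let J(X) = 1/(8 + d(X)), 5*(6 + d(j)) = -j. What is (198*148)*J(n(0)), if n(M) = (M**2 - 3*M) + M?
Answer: 14652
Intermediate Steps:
n(M) = M**2 - 2*M
d(j) = -6 - j/5 (d(j) = -6 + (-j)/5 = -6 - j/5)
J(X) = 1/(2 - X/5) (J(X) = 1/(8 + (-6 - X/5)) = 1/(2 - X/5))
(198*148)*J(n(0)) = (198*148)*(-5/(-10 + 0*(-2 + 0))) = 29304*(-5/(-10 + 0*(-2))) = 29304*(-5/(-10 + 0)) = 29304*(-5/(-10)) = 29304*(-5*(-1/10)) = 29304*(1/2) = 14652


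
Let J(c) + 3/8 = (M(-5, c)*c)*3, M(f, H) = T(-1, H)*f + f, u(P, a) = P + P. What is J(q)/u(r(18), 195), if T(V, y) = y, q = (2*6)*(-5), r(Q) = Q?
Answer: -141601/96 ≈ -1475.0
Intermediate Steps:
u(P, a) = 2*P
q = -60 (q = 12*(-5) = -60)
M(f, H) = f + H*f (M(f, H) = H*f + f = f + H*f)
J(c) = -3/8 + 3*c*(-5 - 5*c) (J(c) = -3/8 + ((-5*(1 + c))*c)*3 = -3/8 + ((-5 - 5*c)*c)*3 = -3/8 + (c*(-5 - 5*c))*3 = -3/8 + 3*c*(-5 - 5*c))
J(q)/u(r(18), 195) = (-3/8 + 15*(-60)*(-1 - 1*(-60)))/((2*18)) = (-3/8 + 15*(-60)*(-1 + 60))/36 = (-3/8 + 15*(-60)*59)*(1/36) = (-3/8 - 53100)*(1/36) = -424803/8*1/36 = -141601/96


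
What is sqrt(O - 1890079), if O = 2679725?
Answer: 11*sqrt(6526) ≈ 888.62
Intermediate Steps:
sqrt(O - 1890079) = sqrt(2679725 - 1890079) = sqrt(789646) = 11*sqrt(6526)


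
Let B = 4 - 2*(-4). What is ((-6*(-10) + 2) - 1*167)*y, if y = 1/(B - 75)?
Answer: 5/3 ≈ 1.6667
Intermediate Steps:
B = 12 (B = 4 + 8 = 12)
y = -1/63 (y = 1/(12 - 75) = 1/(-63) = -1/63 ≈ -0.015873)
((-6*(-10) + 2) - 1*167)*y = ((-6*(-10) + 2) - 1*167)*(-1/63) = ((60 + 2) - 167)*(-1/63) = (62 - 167)*(-1/63) = -105*(-1/63) = 5/3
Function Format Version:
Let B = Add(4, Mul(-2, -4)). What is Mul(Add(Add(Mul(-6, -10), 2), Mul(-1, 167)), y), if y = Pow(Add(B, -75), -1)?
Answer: Rational(5, 3) ≈ 1.6667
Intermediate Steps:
B = 12 (B = Add(4, 8) = 12)
y = Rational(-1, 63) (y = Pow(Add(12, -75), -1) = Pow(-63, -1) = Rational(-1, 63) ≈ -0.015873)
Mul(Add(Add(Mul(-6, -10), 2), Mul(-1, 167)), y) = Mul(Add(Add(Mul(-6, -10), 2), Mul(-1, 167)), Rational(-1, 63)) = Mul(Add(Add(60, 2), -167), Rational(-1, 63)) = Mul(Add(62, -167), Rational(-1, 63)) = Mul(-105, Rational(-1, 63)) = Rational(5, 3)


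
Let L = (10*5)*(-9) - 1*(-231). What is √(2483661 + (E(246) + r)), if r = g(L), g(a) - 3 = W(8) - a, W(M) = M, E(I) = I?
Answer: √2484137 ≈ 1576.1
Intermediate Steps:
L = -219 (L = 50*(-9) + 231 = -450 + 231 = -219)
g(a) = 11 - a (g(a) = 3 + (8 - a) = 11 - a)
r = 230 (r = 11 - 1*(-219) = 11 + 219 = 230)
√(2483661 + (E(246) + r)) = √(2483661 + (246 + 230)) = √(2483661 + 476) = √2484137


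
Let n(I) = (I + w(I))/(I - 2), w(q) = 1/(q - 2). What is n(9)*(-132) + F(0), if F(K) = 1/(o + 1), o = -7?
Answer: -50737/294 ≈ -172.57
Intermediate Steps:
w(q) = 1/(-2 + q)
F(K) = -1/6 (F(K) = 1/(-7 + 1) = 1/(-6) = -1/6)
n(I) = (I + 1/(-2 + I))/(-2 + I) (n(I) = (I + 1/(-2 + I))/(I - 2) = (I + 1/(-2 + I))/(-2 + I))
n(9)*(-132) + F(0) = ((1 + 9*(-2 + 9))/(-2 + 9)**2)*(-132) - 1/6 = ((1 + 9*7)/7**2)*(-132) - 1/6 = ((1 + 63)/49)*(-132) - 1/6 = ((1/49)*64)*(-132) - 1/6 = (64/49)*(-132) - 1/6 = -8448/49 - 1/6 = -50737/294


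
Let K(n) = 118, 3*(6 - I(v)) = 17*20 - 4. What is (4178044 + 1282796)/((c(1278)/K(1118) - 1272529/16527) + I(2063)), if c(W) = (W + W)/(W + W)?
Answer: -10649653716240/356861611 ≈ -29843.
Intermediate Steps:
I(v) = -106 (I(v) = 6 - (17*20 - 4)/3 = 6 - (340 - 4)/3 = 6 - ⅓*336 = 6 - 112 = -106)
c(W) = 1 (c(W) = (2*W)/((2*W)) = (2*W)*(1/(2*W)) = 1)
(4178044 + 1282796)/((c(1278)/K(1118) - 1272529/16527) + I(2063)) = (4178044 + 1282796)/((1/118 - 1272529/16527) - 106) = 5460840/((1*(1/118) - 1272529*1/16527) - 106) = 5460840/((1/118 - 1272529/16527) - 106) = 5460840/(-150141895/1950186 - 106) = 5460840/(-356861611/1950186) = 5460840*(-1950186/356861611) = -10649653716240/356861611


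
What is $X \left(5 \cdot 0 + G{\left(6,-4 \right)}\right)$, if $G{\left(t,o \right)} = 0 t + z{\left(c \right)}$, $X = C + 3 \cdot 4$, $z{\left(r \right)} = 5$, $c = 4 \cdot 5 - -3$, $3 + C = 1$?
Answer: $50$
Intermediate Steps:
$C = -2$ ($C = -3 + 1 = -2$)
$c = 23$ ($c = 20 + 3 = 23$)
$X = 10$ ($X = -2 + 3 \cdot 4 = -2 + 12 = 10$)
$G{\left(t,o \right)} = 5$ ($G{\left(t,o \right)} = 0 t + 5 = 0 + 5 = 5$)
$X \left(5 \cdot 0 + G{\left(6,-4 \right)}\right) = 10 \left(5 \cdot 0 + 5\right) = 10 \left(0 + 5\right) = 10 \cdot 5 = 50$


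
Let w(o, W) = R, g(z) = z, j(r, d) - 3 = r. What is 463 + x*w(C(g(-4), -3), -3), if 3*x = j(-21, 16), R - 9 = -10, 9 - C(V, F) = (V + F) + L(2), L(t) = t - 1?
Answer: 469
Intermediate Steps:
j(r, d) = 3 + r
L(t) = -1 + t
C(V, F) = 8 - F - V (C(V, F) = 9 - ((V + F) + (-1 + 2)) = 9 - ((F + V) + 1) = 9 - (1 + F + V) = 9 + (-1 - F - V) = 8 - F - V)
R = -1 (R = 9 - 10 = -1)
w(o, W) = -1
x = -6 (x = (3 - 21)/3 = (⅓)*(-18) = -6)
463 + x*w(C(g(-4), -3), -3) = 463 - 6*(-1) = 463 + 6 = 469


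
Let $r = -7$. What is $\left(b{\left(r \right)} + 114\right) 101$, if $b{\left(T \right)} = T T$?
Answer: $16463$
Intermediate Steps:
$b{\left(T \right)} = T^{2}$
$\left(b{\left(r \right)} + 114\right) 101 = \left(\left(-7\right)^{2} + 114\right) 101 = \left(49 + 114\right) 101 = 163 \cdot 101 = 16463$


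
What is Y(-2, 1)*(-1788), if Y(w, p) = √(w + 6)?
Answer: -3576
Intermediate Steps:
Y(w, p) = √(6 + w)
Y(-2, 1)*(-1788) = √(6 - 2)*(-1788) = √4*(-1788) = 2*(-1788) = -3576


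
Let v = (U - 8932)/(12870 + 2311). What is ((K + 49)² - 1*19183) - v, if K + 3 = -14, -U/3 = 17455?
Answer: -275610482/15181 ≈ -18155.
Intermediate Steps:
U = -52365 (U = -3*17455 = -52365)
v = -61297/15181 (v = (-52365 - 8932)/(12870 + 2311) = -61297/15181 ≈ -4.0377)
K = -17 (K = -3 - 14 = -17)
((K + 49)² - 1*19183) - v = ((-17 + 49)² - 1*19183) - 1*(-61297/15181) = (32² - 19183) + 61297/15181 = (1024 - 19183) + 61297/15181 = -18159 + 61297/15181 = -275610482/15181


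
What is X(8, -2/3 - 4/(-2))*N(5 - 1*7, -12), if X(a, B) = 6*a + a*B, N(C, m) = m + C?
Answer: -2464/3 ≈ -821.33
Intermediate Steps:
N(C, m) = C + m
X(a, B) = 6*a + B*a
X(8, -2/3 - 4/(-2))*N(5 - 1*7, -12) = (8*(6 + (-2/3 - 4/(-2))))*((5 - 1*7) - 12) = (8*(6 + (-2*⅓ - 4*(-½))))*((5 - 7) - 12) = (8*(6 + (-⅔ + 2)))*(-2 - 12) = (8*(6 + 4/3))*(-14) = (8*(22/3))*(-14) = (176/3)*(-14) = -2464/3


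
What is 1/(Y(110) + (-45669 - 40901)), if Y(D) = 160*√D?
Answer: -787/68104990 - 8*√110/374577445 ≈ -1.1780e-5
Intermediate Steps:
1/(Y(110) + (-45669 - 40901)) = 1/(160*√110 + (-45669 - 40901)) = 1/(160*√110 - 86570) = 1/(-86570 + 160*√110)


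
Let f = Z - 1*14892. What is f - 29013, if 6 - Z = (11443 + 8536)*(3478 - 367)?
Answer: -62198568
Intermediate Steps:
Z = -62154663 (Z = 6 - (11443 + 8536)*(3478 - 367) = 6 - 19979*3111 = 6 - 1*62154669 = 6 - 62154669 = -62154663)
f = -62169555 (f = -62154663 - 1*14892 = -62154663 - 14892 = -62169555)
f - 29013 = -62169555 - 29013 = -62198568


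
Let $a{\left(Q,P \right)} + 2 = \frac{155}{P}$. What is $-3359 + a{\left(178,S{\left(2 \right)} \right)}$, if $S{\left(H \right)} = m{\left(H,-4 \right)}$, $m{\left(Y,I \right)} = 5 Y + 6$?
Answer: $- \frac{53621}{16} \approx -3351.3$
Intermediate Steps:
$m{\left(Y,I \right)} = 6 + 5 Y$
$S{\left(H \right)} = 6 + 5 H$
$a{\left(Q,P \right)} = -2 + \frac{155}{P}$
$-3359 + a{\left(178,S{\left(2 \right)} \right)} = -3359 - \left(2 - \frac{155}{6 + 5 \cdot 2}\right) = -3359 - \left(2 - \frac{155}{6 + 10}\right) = -3359 - \left(2 - \frac{155}{16}\right) = -3359 + \left(-2 + 155 \cdot \frac{1}{16}\right) = -3359 + \left(-2 + \frac{155}{16}\right) = -3359 + \frac{123}{16} = - \frac{53621}{16}$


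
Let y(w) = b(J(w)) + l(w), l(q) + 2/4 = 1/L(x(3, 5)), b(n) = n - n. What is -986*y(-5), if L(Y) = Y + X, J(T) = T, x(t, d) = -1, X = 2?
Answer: -493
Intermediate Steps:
L(Y) = 2 + Y (L(Y) = Y + 2 = 2 + Y)
b(n) = 0
l(q) = ½ (l(q) = -½ + 1/(2 - 1) = -½ + 1/1 = -½ + 1 = ½)
y(w) = ½ (y(w) = 0 + ½ = ½)
-986*y(-5) = -986*½ = -493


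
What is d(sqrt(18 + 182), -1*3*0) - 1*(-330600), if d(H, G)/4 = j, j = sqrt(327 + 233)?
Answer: 330600 + 16*sqrt(35) ≈ 3.3069e+5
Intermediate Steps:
j = 4*sqrt(35) (j = sqrt(560) = 4*sqrt(35) ≈ 23.664)
d(H, G) = 16*sqrt(35) (d(H, G) = 4*(4*sqrt(35)) = 16*sqrt(35))
d(sqrt(18 + 182), -1*3*0) - 1*(-330600) = 16*sqrt(35) - 1*(-330600) = 16*sqrt(35) + 330600 = 330600 + 16*sqrt(35)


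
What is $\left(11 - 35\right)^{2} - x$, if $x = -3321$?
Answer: $3897$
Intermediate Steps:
$\left(11 - 35\right)^{2} - x = \left(11 - 35\right)^{2} - -3321 = \left(-24\right)^{2} + 3321 = 576 + 3321 = 3897$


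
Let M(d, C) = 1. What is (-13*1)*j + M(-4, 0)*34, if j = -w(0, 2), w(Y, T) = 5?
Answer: 99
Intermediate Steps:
j = -5 (j = -1*5 = -5)
(-13*1)*j + M(-4, 0)*34 = -13*1*(-5) + 1*34 = -13*(-5) + 34 = 65 + 34 = 99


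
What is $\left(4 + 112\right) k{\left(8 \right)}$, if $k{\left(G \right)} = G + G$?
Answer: $1856$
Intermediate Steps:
$k{\left(G \right)} = 2 G$
$\left(4 + 112\right) k{\left(8 \right)} = \left(4 + 112\right) 2 \cdot 8 = 116 \cdot 16 = 1856$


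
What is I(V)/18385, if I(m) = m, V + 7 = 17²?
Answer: 282/18385 ≈ 0.015339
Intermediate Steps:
V = 282 (V = -7 + 17² = -7 + 289 = 282)
I(V)/18385 = 282/18385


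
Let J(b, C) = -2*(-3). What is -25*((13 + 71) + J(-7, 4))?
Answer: -2250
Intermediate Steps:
J(b, C) = 6
-25*((13 + 71) + J(-7, 4)) = -25*((13 + 71) + 6) = -25*(84 + 6) = -25*90 = -2250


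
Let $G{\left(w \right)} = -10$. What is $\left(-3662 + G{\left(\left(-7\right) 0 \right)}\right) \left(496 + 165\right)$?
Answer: $-2427192$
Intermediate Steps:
$\left(-3662 + G{\left(\left(-7\right) 0 \right)}\right) \left(496 + 165\right) = \left(-3662 - 10\right) \left(496 + 165\right) = \left(-3672\right) 661 = -2427192$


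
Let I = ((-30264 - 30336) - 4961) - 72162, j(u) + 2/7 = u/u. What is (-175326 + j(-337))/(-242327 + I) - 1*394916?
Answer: -1050613553323/2660350 ≈ -3.9492e+5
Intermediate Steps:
j(u) = 5/7 (j(u) = -2/7 + u/u = -2/7 + 1 = 5/7)
I = -137723 (I = (-60600 - 4961) - 72162 = -65561 - 72162 = -137723)
(-175326 + j(-337))/(-242327 + I) - 1*394916 = (-175326 + 5/7)/(-242327 - 137723) - 1*394916 = -1227277/7/(-380050) - 394916 = -1227277/7*(-1/380050) - 394916 = 1227277/2660350 - 394916 = -1050613553323/2660350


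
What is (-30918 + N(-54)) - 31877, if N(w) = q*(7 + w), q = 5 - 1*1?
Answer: -62983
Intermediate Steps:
q = 4 (q = 5 - 1 = 4)
N(w) = 28 + 4*w (N(w) = 4*(7 + w) = 28 + 4*w)
(-30918 + N(-54)) - 31877 = (-30918 + (28 + 4*(-54))) - 31877 = (-30918 + (28 - 216)) - 31877 = (-30918 - 188) - 31877 = -31106 - 31877 = -62983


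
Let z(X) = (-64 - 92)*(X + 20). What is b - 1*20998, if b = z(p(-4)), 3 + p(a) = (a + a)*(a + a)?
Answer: -33634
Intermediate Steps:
p(a) = -3 + 4*a² (p(a) = -3 + (a + a)*(a + a) = -3 + (2*a)*(2*a) = -3 + 4*a²)
z(X) = -3120 - 156*X (z(X) = -156*(20 + X) = -3120 - 156*X)
b = -12636 (b = -3120 - 156*(-3 + 4*(-4)²) = -3120 - 156*(-3 + 4*16) = -3120 - 156*(-3 + 64) = -3120 - 156*61 = -3120 - 9516 = -12636)
b - 1*20998 = -12636 - 1*20998 = -12636 - 20998 = -33634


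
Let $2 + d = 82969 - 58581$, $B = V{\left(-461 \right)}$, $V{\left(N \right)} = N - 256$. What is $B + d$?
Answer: $23669$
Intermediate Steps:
$V{\left(N \right)} = -256 + N$ ($V{\left(N \right)} = N - 256 = -256 + N$)
$B = -717$ ($B = -256 - 461 = -717$)
$d = 24386$ ($d = -2 + \left(82969 - 58581\right) = -2 + 24388 = 24386$)
$B + d = -717 + 24386 = 23669$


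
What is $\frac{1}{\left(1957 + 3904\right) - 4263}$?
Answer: $\frac{1}{1598} \approx 0.00062578$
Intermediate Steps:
$\frac{1}{\left(1957 + 3904\right) - 4263} = \frac{1}{5861 - 4263} = \frac{1}{1598}$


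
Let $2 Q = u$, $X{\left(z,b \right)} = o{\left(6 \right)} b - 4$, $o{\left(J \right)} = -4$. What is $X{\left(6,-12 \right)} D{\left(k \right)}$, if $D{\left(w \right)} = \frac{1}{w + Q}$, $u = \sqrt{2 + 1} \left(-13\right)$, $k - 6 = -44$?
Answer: $- \frac{608}{479} + \frac{104 \sqrt{3}}{479} \approx -0.89325$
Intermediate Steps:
$X{\left(z,b \right)} = -4 - 4 b$ ($X{\left(z,b \right)} = - 4 b - 4 = -4 - 4 b$)
$k = -38$ ($k = 6 - 44 = -38$)
$u = - 13 \sqrt{3}$ ($u = \sqrt{3} \left(-13\right) = - 13 \sqrt{3} \approx -22.517$)
$Q = - \frac{13 \sqrt{3}}{2}$ ($Q = \frac{\left(-13\right) \sqrt{3}}{2} = - \frac{13 \sqrt{3}}{2} \approx -11.258$)
$D{\left(w \right)} = \frac{1}{w - \frac{13 \sqrt{3}}{2}}$
$X{\left(6,-12 \right)} D{\left(k \right)} = \left(-4 - -48\right) \frac{2}{- 13 \sqrt{3} + 2 \left(-38\right)} = \left(-4 + 48\right) \frac{2}{- 13 \sqrt{3} - 76} = 44 \frac{2}{-76 - 13 \sqrt{3}} = \frac{88}{-76 - 13 \sqrt{3}}$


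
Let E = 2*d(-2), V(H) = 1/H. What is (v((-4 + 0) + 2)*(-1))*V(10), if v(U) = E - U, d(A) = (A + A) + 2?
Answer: ⅕ ≈ 0.20000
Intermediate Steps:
d(A) = 2 + 2*A (d(A) = 2*A + 2 = 2 + 2*A)
E = -4 (E = 2*(2 + 2*(-2)) = 2*(2 - 4) = 2*(-2) = -4)
v(U) = -4 - U
(v((-4 + 0) + 2)*(-1))*V(10) = ((-4 - ((-4 + 0) + 2))*(-1))/10 = ((-4 - (-4 + 2))*(-1))*(⅒) = ((-4 - 1*(-2))*(-1))*(⅒) = ((-4 + 2)*(-1))*(⅒) = -2*(-1)*(⅒) = 2*(⅒) = ⅕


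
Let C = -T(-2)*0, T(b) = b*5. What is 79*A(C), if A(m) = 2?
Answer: 158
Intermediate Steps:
T(b) = 5*b
C = 0 (C = -5*(-2)*0 = -1*(-10)*0 = 10*0 = 0)
79*A(C) = 79*2 = 158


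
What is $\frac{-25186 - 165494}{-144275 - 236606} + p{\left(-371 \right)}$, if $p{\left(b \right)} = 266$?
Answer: $\frac{101505026}{380881} \approx 266.5$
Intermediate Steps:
$\frac{-25186 - 165494}{-144275 - 236606} + p{\left(-371 \right)} = \frac{-25186 - 165494}{-144275 - 236606} + 266 = - \frac{190680}{-380881} + 266 = \left(-190680\right) \left(- \frac{1}{380881}\right) + 266 = \frac{190680}{380881} + 266 = \frac{101505026}{380881}$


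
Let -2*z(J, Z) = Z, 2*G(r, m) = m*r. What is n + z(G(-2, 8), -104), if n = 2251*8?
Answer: 18060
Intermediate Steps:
G(r, m) = m*r/2 (G(r, m) = (m*r)/2 = m*r/2)
z(J, Z) = -Z/2
n = 18008
n + z(G(-2, 8), -104) = 18008 - ½*(-104) = 18008 + 52 = 18060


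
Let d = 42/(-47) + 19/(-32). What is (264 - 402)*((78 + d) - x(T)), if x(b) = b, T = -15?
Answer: -9496815/752 ≈ -12629.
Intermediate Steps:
d = -2237/1504 (d = 42*(-1/47) + 19*(-1/32) = -42/47 - 19/32 = -2237/1504 ≈ -1.4874)
(264 - 402)*((78 + d) - x(T)) = (264 - 402)*((78 - 2237/1504) - 1*(-15)) = -138*(115075/1504 + 15) = -138*137635/1504 = -9496815/752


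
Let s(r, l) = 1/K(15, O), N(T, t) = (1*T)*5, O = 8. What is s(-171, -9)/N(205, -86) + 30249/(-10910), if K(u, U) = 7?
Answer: -43405133/15655850 ≈ -2.7725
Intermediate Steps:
N(T, t) = 5*T (N(T, t) = T*5 = 5*T)
s(r, l) = ⅐ (s(r, l) = 1/7 = ⅐)
s(-171, -9)/N(205, -86) + 30249/(-10910) = 1/(7*((5*205))) + 30249/(-10910) = (⅐)/1025 + 30249*(-1/10910) = (⅐)*(1/1025) - 30249/10910 = 1/7175 - 30249/10910 = -43405133/15655850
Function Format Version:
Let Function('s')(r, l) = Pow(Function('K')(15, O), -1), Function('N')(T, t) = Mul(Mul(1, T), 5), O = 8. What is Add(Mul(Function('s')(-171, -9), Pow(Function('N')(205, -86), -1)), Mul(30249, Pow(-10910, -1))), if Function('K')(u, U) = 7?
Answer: Rational(-43405133, 15655850) ≈ -2.7725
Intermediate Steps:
Function('N')(T, t) = Mul(5, T) (Function('N')(T, t) = Mul(T, 5) = Mul(5, T))
Function('s')(r, l) = Rational(1, 7) (Function('s')(r, l) = Pow(7, -1) = Rational(1, 7))
Add(Mul(Function('s')(-171, -9), Pow(Function('N')(205, -86), -1)), Mul(30249, Pow(-10910, -1))) = Add(Mul(Rational(1, 7), Pow(Mul(5, 205), -1)), Mul(30249, Pow(-10910, -1))) = Add(Mul(Rational(1, 7), Pow(1025, -1)), Mul(30249, Rational(-1, 10910))) = Add(Mul(Rational(1, 7), Rational(1, 1025)), Rational(-30249, 10910)) = Add(Rational(1, 7175), Rational(-30249, 10910)) = Rational(-43405133, 15655850)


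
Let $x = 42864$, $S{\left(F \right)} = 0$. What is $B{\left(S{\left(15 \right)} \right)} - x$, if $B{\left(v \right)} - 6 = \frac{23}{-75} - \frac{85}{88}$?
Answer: $- \frac{282871199}{6600} \approx -42859.0$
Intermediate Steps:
$B{\left(v \right)} = \frac{31201}{6600}$ ($B{\left(v \right)} = 6 + \left(\frac{23}{-75} - \frac{85}{88}\right) = 6 + \left(23 \left(- \frac{1}{75}\right) - \frac{85}{88}\right) = 6 - \frac{8399}{6600} = \frac{31201}{6600}$)
$B{\left(S{\left(15 \right)} \right)} - x = \frac{31201}{6600} - 42864 = - \frac{282871199}{6600}$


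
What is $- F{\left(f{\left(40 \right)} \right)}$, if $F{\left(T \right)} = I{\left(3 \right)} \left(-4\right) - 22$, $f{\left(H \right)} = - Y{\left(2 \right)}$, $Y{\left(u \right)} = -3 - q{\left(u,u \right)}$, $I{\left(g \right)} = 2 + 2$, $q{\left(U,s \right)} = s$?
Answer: $38$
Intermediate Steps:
$I{\left(g \right)} = 4$
$Y{\left(u \right)} = -3 - u$
$f{\left(H \right)} = 5$ ($f{\left(H \right)} = - (-3 - 2) = \left(-1\right) \left(-5\right) = 5$)
$F{\left(T \right)} = -38$ ($F{\left(T \right)} = 4 \left(-4\right) - 22 = -16 - 22 = -38$)
$- F{\left(f{\left(40 \right)} \right)} = \left(-1\right) \left(-38\right) = 38$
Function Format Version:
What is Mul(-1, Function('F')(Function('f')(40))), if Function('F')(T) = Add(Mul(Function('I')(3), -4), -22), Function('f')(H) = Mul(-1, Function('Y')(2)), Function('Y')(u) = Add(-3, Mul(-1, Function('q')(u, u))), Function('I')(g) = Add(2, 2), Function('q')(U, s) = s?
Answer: 38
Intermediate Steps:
Function('I')(g) = 4
Function('Y')(u) = Add(-3, Mul(-1, u))
Function('f')(H) = 5 (Function('f')(H) = Mul(-1, Add(-3, Mul(-1, 2))) = Mul(-1, Add(-3, -2)) = Mul(-1, -5) = 5)
Function('F')(T) = -38 (Function('F')(T) = Add(Mul(4, -4), -22) = Add(-16, -22) = -38)
Mul(-1, Function('F')(Function('f')(40))) = Mul(-1, -38) = 38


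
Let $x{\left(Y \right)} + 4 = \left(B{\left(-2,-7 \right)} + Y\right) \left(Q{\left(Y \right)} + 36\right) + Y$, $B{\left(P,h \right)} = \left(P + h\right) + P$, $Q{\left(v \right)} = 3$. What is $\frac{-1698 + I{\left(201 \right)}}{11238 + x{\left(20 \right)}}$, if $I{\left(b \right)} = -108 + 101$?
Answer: $- \frac{31}{211} \approx -0.14692$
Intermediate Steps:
$B{\left(P,h \right)} = h + 2 P$
$I{\left(b \right)} = -7$
$x{\left(Y \right)} = -433 + 40 Y$ ($x{\left(Y \right)} = -4 + \left(\left(\left(-7 + 2 \left(-2\right)\right) + Y\right) \left(3 + 36\right) + Y\right) = -4 + \left(\left(\left(-7 - 4\right) + Y\right) 39 + Y\right) = -4 + \left(\left(-11 + Y\right) 39 + Y\right) = -4 + \left(\left(-429 + 39 Y\right) + Y\right) = -4 + \left(-429 + 40 Y\right) = -433 + 40 Y$)
$\frac{-1698 + I{\left(201 \right)}}{11238 + x{\left(20 \right)}} = \frac{-1698 - 7}{11238 + \left(-433 + 40 \cdot 20\right)} = - \frac{1705}{11238 + \left(-433 + 800\right)} = - \frac{1705}{11238 + 367} = - \frac{1705}{11605} = \left(-1705\right) \frac{1}{11605} = - \frac{31}{211}$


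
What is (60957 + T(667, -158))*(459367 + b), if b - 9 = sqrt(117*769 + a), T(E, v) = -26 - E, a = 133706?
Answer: 27683835264 + 60264*sqrt(223679) ≈ 2.7712e+10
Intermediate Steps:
b = 9 + sqrt(223679) (b = 9 + sqrt(117*769 + 133706) = 9 + sqrt(89973 + 133706) = 9 + sqrt(223679) ≈ 481.95)
(60957 + T(667, -158))*(459367 + b) = (60957 + (-26 - 1*667))*(459367 + (9 + sqrt(223679))) = (60957 + (-26 - 667))*(459376 + sqrt(223679)) = (60957 - 693)*(459376 + sqrt(223679)) = 60264*(459376 + sqrt(223679)) = 27683835264 + 60264*sqrt(223679)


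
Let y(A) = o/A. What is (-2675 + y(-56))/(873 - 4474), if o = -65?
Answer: 149735/201656 ≈ 0.74253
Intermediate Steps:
y(A) = -65/A
(-2675 + y(-56))/(873 - 4474) = (-2675 - 65/(-56))/(873 - 4474) = (-2675 - 65*(-1/56))/(-3601) = (-2675 + 65/56)*(-1/3601) = -149735/56*(-1/3601) = 149735/201656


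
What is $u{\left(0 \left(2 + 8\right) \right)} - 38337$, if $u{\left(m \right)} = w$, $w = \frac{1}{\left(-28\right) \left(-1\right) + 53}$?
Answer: $- \frac{3105296}{81} \approx -38337.0$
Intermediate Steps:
$w = \frac{1}{81}$ ($w = \frac{1}{28 + 53} = \frac{1}{81} \approx 0.012346$)
$u{\left(m \right)} = \frac{1}{81}$
$u{\left(0 \left(2 + 8\right) \right)} - 38337 = \frac{1}{81} - 38337 = - \frac{3105296}{81}$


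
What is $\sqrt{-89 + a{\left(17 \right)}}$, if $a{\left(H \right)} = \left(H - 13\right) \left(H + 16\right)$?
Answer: $\sqrt{43} \approx 6.5574$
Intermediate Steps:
$a{\left(H \right)} = \left(-13 + H\right) \left(16 + H\right)$
$\sqrt{-89 + a{\left(17 \right)}} = \sqrt{-89 + \left(-208 + 17^{2} + 3 \cdot 17\right)} = \sqrt{-89 + \left(-208 + 289 + 51\right)} = \sqrt{-89 + 132} = \sqrt{43}$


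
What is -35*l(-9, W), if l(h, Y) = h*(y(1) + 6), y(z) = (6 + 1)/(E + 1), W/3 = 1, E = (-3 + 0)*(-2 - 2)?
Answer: 26775/13 ≈ 2059.6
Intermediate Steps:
E = 12 (E = -3*(-4) = 12)
W = 3 (W = 3*1 = 3)
y(z) = 7/13 (y(z) = (6 + 1)/(12 + 1) = 7/13)
l(h, Y) = 85*h/13 (l(h, Y) = h*(7/13 + 6) = h*(85/13) = 85*h/13)
-35*l(-9, W) = -2975*(-9)/13 = -35*(-765/13) = 26775/13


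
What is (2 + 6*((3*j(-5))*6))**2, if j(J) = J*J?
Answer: 7300804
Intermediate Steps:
j(J) = J**2
(2 + 6*((3*j(-5))*6))**2 = (2 + 6*((3*(-5)**2)*6))**2 = (2 + 6*((3*25)*6))**2 = (2 + 6*(75*6))**2 = (2 + 6*450)**2 = (2 + 2700)**2 = 2702**2 = 7300804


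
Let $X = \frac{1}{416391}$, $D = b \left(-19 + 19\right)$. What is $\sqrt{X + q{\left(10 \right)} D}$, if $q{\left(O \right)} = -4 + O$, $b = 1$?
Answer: $\frac{\sqrt{416391}}{416391} \approx 0.0015497$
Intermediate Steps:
$D = 0$ ($D = 1 \left(-19 + 19\right) = 1 \cdot 0 = 0$)
$X = \frac{1}{416391} \approx 2.4016 \cdot 10^{-6}$
$\sqrt{X + q{\left(10 \right)} D} = \sqrt{\frac{1}{416391} + \left(-4 + 10\right) 0} = \sqrt{\frac{1}{416391} + 6 \cdot 0} = \sqrt{\frac{1}{416391} + 0} = \sqrt{\frac{1}{416391}} = \frac{\sqrt{416391}}{416391}$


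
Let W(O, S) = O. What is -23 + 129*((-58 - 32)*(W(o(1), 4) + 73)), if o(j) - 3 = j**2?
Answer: -893993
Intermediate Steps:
o(j) = 3 + j**2
-23 + 129*((-58 - 32)*(W(o(1), 4) + 73)) = -23 + 129*((-58 - 32)*((3 + 1**2) + 73)) = -23 + 129*(-90*((3 + 1) + 73)) = -23 + 129*(-90*(4 + 73)) = -23 + 129*(-90*77) = -23 + 129*(-6930) = -23 - 893970 = -893993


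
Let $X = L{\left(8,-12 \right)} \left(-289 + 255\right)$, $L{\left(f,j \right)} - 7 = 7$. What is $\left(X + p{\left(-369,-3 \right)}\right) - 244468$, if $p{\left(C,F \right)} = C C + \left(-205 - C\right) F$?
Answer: $-109275$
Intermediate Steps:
$L{\left(f,j \right)} = 14$ ($L{\left(f,j \right)} = 7 + 7 = 14$)
$X = -476$ ($X = 14 \left(-289 + 255\right) = 14 \left(-34\right) = -476$)
$p{\left(C,F \right)} = C^{2} + F \left(-205 - C\right)$
$\left(X + p{\left(-369,-3 \right)}\right) - 244468 = \left(-476 - \left(-615 - 136161 + 1107\right)\right) - 244468 = \left(-476 + \left(136161 + 615 - 1107\right)\right) - 244468 = \left(-476 + 135669\right) - 244468 = 135193 - 244468 = -109275$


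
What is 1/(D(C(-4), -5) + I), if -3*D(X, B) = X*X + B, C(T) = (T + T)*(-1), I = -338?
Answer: -3/1073 ≈ -0.0027959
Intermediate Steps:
C(T) = -2*T (C(T) = (2*T)*(-1) = -2*T)
D(X, B) = -B/3 - X²/3 (D(X, B) = -(X*X + B)/3 = -(X² + B)/3 = -(B + X²)/3 = -B/3 - X²/3)
1/(D(C(-4), -5) + I) = 1/((-⅓*(-5) - (-2*(-4))²/3) - 338) = 1/((5/3 - ⅓*8²) - 338) = 1/((5/3 - ⅓*64) - 338) = 1/((5/3 - 64/3) - 338) = 1/(-59/3 - 338) = 1/(-1073/3) = -3/1073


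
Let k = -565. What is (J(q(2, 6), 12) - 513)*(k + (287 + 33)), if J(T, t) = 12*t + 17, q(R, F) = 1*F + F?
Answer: 86240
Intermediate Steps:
q(R, F) = 2*F (q(R, F) = F + F = 2*F)
J(T, t) = 17 + 12*t
(J(q(2, 6), 12) - 513)*(k + (287 + 33)) = ((17 + 12*12) - 513)*(-565 + (287 + 33)) = ((17 + 144) - 513)*(-565 + 320) = (161 - 513)*(-245) = -352*(-245) = 86240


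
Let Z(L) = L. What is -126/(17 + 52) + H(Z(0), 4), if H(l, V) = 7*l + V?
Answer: 50/23 ≈ 2.1739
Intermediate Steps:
H(l, V) = V + 7*l
-126/(17 + 52) + H(Z(0), 4) = -126/(17 + 52) + (4 + 7*0) = -126/69 + (4 + 0) = (1/69)*(-126) + 4 = -42/23 + 4 = 50/23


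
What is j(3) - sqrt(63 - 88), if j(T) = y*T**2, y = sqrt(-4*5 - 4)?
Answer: I*(-5 + 18*sqrt(6)) ≈ 39.091*I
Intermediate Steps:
y = 2*I*sqrt(6) (y = sqrt(-20 - 4) = sqrt(-24) = 2*I*sqrt(6) ≈ 4.899*I)
j(T) = 2*I*sqrt(6)*T**2 (j(T) = (2*I*sqrt(6))*T**2 = 2*I*sqrt(6)*T**2)
j(3) - sqrt(63 - 88) = 2*I*sqrt(6)*3**2 - sqrt(63 - 88) = 2*I*sqrt(6)*9 - sqrt(-25) = 18*I*sqrt(6) - 5*I = -5*I + 18*I*sqrt(6)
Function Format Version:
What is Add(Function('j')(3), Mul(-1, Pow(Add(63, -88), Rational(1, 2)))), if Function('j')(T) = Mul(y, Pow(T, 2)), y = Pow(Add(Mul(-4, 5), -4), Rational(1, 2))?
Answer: Mul(I, Add(-5, Mul(18, Pow(6, Rational(1, 2))))) ≈ Mul(39.091, I)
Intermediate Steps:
y = Mul(2, I, Pow(6, Rational(1, 2))) (y = Pow(Add(-20, -4), Rational(1, 2)) = Pow(-24, Rational(1, 2)) = Mul(2, I, Pow(6, Rational(1, 2))) ≈ Mul(4.8990, I))
Function('j')(T) = Mul(2, I, Pow(6, Rational(1, 2)), Pow(T, 2)) (Function('j')(T) = Mul(Mul(2, I, Pow(6, Rational(1, 2))), Pow(T, 2)) = Mul(2, I, Pow(6, Rational(1, 2)), Pow(T, 2)))
Add(Function('j')(3), Mul(-1, Pow(Add(63, -88), Rational(1, 2)))) = Add(Mul(2, I, Pow(6, Rational(1, 2)), Pow(3, 2)), Mul(-1, Pow(Add(63, -88), Rational(1, 2)))) = Add(Mul(2, I, Pow(6, Rational(1, 2)), 9), Mul(-1, Pow(-25, Rational(1, 2)))) = Add(Mul(18, I, Pow(6, Rational(1, 2))), Mul(-1, Mul(5, I))) = Add(Mul(18, I, Pow(6, Rational(1, 2))), Mul(-5, I)) = Add(Mul(-5, I), Mul(18, I, Pow(6, Rational(1, 2))))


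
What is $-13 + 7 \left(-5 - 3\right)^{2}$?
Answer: $435$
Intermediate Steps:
$-13 + 7 \left(-5 - 3\right)^{2} = -13 + 7 \left(-8\right)^{2} = -13 + 7 \cdot 64 = -13 + 448 = 435$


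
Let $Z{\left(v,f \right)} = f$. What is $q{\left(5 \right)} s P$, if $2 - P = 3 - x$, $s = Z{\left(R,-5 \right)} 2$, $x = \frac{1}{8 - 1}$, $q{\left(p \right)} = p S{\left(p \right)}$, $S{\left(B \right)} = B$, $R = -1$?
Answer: $\frac{1500}{7} \approx 214.29$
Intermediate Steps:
$q{\left(p \right)} = p^{2}$ ($q{\left(p \right)} = p p = p^{2}$)
$x = \frac{1}{7} \approx 0.14286$
$s = -10$ ($s = \left(-5\right) 2 = -10$)
$P = - \frac{6}{7}$ ($P = 2 - \left(3 - \frac{1}{7}\right) = 2 - \frac{20}{7} = - \frac{6}{7} \approx -0.85714$)
$q{\left(5 \right)} s P = 5^{2} \left(-10\right) \left(- \frac{6}{7}\right) = 25 \left(-10\right) \left(- \frac{6}{7}\right) = \left(-250\right) \left(- \frac{6}{7}\right) = \frac{1500}{7}$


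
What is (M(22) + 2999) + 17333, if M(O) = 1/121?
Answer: 2460173/121 ≈ 20332.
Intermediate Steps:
M(O) = 1/121
(M(22) + 2999) + 17333 = (1/121 + 2999) + 17333 = 362880/121 + 17333 = 2460173/121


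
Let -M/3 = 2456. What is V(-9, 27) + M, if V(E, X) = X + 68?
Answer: -7273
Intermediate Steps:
V(E, X) = 68 + X
M = -7368 (M = -3*2456 = -7368)
V(-9, 27) + M = (68 + 27) - 7368 = 95 - 7368 = -7273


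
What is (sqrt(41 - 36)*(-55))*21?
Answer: -1155*sqrt(5) ≈ -2582.7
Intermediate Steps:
(sqrt(41 - 36)*(-55))*21 = (sqrt(5)*(-55))*21 = -55*sqrt(5)*21 = -1155*sqrt(5)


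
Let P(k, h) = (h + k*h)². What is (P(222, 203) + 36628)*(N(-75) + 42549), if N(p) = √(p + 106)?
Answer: 87196473662961 + 2049318989*√31 ≈ 8.7208e+13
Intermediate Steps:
P(k, h) = (h + h*k)²
N(p) = √(106 + p)
(P(222, 203) + 36628)*(N(-75) + 42549) = (203²*(1 + 222)² + 36628)*(√(106 - 75) + 42549) = (41209*223² + 36628)*(√31 + 42549) = (41209*49729 + 36628)*(42549 + √31) = (2049282361 + 36628)*(42549 + √31) = 2049318989*(42549 + √31) = 87196473662961 + 2049318989*√31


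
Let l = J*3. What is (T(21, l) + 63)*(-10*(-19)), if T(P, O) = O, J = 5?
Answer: 14820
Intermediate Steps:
l = 15 (l = 5*3 = 15)
(T(21, l) + 63)*(-10*(-19)) = (15 + 63)*(-10*(-19)) = 78*190 = 14820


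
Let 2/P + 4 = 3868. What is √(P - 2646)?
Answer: I*√2469130293/966 ≈ 51.439*I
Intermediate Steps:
P = 1/1932 (P = 2/(-4 + 3868) = 2/3864 = 2*(1/3864) = 1/1932 ≈ 0.00051760)
√(P - 2646) = √(1/1932 - 2646) = √(-5112071/1932) = I*√2469130293/966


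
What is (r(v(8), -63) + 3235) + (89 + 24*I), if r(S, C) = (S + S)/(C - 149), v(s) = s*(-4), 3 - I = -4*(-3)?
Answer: 164740/53 ≈ 3108.3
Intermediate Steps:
I = -9 (I = 3 - (-4)*(-3) = 3 - 1*12 = 3 - 12 = -9)
v(s) = -4*s
r(S, C) = 2*S/(-149 + C) (r(S, C) = (2*S)/(-149 + C) = 2*S/(-149 + C))
(r(v(8), -63) + 3235) + (89 + 24*I) = (2*(-4*8)/(-149 - 63) + 3235) + (89 + 24*(-9)) = (2*(-32)/(-212) + 3235) + (89 - 216) = (2*(-32)*(-1/212) + 3235) - 127 = (16/53 + 3235) - 127 = 171471/53 - 127 = 164740/53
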